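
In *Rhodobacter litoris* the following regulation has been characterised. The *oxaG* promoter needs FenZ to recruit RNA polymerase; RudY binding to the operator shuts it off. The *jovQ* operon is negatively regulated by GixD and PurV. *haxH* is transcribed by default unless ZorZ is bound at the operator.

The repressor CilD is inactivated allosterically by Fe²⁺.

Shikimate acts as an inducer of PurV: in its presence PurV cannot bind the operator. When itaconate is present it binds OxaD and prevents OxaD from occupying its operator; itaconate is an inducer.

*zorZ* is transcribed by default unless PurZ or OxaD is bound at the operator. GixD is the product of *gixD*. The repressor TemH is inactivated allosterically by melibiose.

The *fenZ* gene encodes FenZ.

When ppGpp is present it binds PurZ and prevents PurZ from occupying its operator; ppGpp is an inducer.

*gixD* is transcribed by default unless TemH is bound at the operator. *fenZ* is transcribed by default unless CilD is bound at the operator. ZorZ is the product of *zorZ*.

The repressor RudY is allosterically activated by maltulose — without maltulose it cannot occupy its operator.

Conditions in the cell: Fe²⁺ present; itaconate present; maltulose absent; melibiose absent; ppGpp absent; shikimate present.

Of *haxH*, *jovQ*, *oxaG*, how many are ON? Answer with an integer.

3

ppGpp is absent, so PurZ is active.
Itaconate is present, so OxaD is inactive.
With repressor PurZ bound, *zorZ* is not transcribed.
So ZorZ is not produced.
With no repressor bound, *haxH* is transcribed.
→ *haxH* is ON.
Melibiose is absent, so TemH is active.
With repressor TemH bound, *gixD* is not transcribed.
So GixD is not produced.
Shikimate is present, so PurV is inactive.
With no repressor bound, *jovQ* is transcribed.
→ *jovQ* is ON.
Fe²⁺ is present, so CilD is inactive.
With no repressor bound, *fenZ* is transcribed.
So FenZ is produced and active.
Maltulose is absent, so RudY is inactive.
No repressor is bound and FenZ is active, so *oxaG* is transcribed.
→ *oxaG* is ON.
3 of the 3 genes are transcribed.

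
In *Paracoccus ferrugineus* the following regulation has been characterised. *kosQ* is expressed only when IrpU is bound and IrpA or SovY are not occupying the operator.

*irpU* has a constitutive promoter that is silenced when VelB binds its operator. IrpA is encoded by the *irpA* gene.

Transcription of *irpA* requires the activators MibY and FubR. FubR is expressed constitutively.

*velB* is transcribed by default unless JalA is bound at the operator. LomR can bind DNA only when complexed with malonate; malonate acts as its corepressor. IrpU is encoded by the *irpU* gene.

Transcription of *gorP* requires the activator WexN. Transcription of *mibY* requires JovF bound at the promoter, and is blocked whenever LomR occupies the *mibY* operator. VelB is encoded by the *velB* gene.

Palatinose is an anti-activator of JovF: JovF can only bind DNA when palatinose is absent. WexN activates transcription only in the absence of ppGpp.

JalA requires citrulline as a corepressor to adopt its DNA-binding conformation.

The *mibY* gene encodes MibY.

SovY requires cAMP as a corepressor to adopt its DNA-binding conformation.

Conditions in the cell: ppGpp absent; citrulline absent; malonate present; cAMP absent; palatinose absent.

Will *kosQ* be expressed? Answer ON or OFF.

OFF

Palatinose is absent, so JovF is active.
Malonate is present, so LomR is active.
With repressor LomR bound, *mibY* is not transcribed.
So MibY is not produced.
FubR is produced constitutively and is active.
Required activator MibY is absent, so *irpA* is not transcribed.
So IrpA is not produced.
Citrulline is absent, so JalA is inactive.
With no repressor bound, *velB* is transcribed.
So VelB is produced and active.
With repressor VelB bound, *irpU* is not transcribed.
So IrpU is not produced.
cAMP is absent, so SovY is inactive.
Required activator IrpU is absent, so *kosQ* is not transcribed.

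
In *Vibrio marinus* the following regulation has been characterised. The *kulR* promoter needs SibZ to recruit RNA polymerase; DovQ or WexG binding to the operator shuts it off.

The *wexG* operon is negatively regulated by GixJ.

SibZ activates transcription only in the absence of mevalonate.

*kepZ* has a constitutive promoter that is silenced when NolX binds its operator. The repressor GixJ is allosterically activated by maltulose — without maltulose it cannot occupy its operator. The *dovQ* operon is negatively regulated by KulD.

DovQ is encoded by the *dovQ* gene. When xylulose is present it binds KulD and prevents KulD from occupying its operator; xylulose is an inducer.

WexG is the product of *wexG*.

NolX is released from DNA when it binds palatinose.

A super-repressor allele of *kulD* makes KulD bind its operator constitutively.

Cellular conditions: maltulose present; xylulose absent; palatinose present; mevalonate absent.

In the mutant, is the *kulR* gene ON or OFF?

Mevalonate is absent, so SibZ is active.
KulD is constitutively active in this strain.
With repressor KulD bound, *dovQ* is not transcribed.
So DovQ is not produced.
Maltulose is present, so GixJ is active.
With repressor GixJ bound, *wexG* is not transcribed.
So WexG is not produced.
No repressor is bound and SibZ is active, so *kulR* is transcribed.

ON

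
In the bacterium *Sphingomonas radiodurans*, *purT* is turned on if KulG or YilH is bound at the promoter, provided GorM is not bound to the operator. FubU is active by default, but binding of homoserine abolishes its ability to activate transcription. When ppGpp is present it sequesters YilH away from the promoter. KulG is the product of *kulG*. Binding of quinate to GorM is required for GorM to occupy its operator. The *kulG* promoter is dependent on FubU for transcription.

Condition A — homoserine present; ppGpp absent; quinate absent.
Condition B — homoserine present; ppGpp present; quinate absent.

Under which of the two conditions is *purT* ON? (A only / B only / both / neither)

A only

Condition A:
Homoserine is present, so FubU is inactive.
Required activator FubU is absent, so *kulG* is not transcribed.
So KulG is not produced.
ppGpp is absent, so YilH is active.
Quinate is absent, so GorM is inactive.
Activator YilH is present, so *purT* is transcribed.
→ *purT* is ON in A.
Condition B:
Homoserine is present, so FubU is inactive.
Required activator FubU is absent, so *kulG* is not transcribed.
So KulG is not produced.
ppGpp is present, so YilH is inactive.
Quinate is absent, so GorM is inactive.
No activator is available at the *purT* promoter, so *purT* is not transcribed.
→ *purT* is OFF in B.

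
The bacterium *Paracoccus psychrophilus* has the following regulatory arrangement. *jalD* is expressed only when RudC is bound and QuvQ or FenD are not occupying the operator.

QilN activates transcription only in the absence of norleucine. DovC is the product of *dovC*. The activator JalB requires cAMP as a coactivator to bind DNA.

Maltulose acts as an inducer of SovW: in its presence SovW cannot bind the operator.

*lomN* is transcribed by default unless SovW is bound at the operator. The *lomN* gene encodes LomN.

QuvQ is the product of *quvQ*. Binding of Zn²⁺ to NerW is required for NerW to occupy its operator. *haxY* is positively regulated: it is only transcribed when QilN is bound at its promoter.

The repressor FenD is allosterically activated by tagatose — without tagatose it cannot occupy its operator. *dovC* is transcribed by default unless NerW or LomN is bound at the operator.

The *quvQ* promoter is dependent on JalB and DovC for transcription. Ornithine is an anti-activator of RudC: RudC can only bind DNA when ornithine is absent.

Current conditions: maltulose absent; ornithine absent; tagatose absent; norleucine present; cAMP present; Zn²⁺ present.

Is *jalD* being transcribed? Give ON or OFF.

Ornithine is absent, so RudC is active.
cAMP is present, so JalB is active.
Zn²⁺ is present, so NerW is active.
Maltulose is absent, so SovW is active.
With repressor SovW bound, *lomN* is not transcribed.
So LomN is not produced.
With repressor NerW bound, *dovC* is not transcribed.
So DovC is not produced.
Required activator DovC is absent, so *quvQ* is not transcribed.
So QuvQ is not produced.
Tagatose is absent, so FenD is inactive.
No repressor is bound and RudC is active, so *jalD* is transcribed.

ON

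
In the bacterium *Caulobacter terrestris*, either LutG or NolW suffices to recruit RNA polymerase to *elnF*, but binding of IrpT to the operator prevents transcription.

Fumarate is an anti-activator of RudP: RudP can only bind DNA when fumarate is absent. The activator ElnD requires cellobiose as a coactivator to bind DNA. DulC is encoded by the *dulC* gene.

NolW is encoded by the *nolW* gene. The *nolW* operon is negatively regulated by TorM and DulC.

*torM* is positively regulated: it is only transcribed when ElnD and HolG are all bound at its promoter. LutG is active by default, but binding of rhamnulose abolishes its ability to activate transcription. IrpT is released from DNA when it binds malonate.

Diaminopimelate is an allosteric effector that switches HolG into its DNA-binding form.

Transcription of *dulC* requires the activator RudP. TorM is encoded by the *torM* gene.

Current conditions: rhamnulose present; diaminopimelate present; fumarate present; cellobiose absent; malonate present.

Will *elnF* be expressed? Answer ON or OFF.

Rhamnulose is present, so LutG is inactive.
Cellobiose is absent, so ElnD is inactive.
Diaminopimelate is present, so HolG is active.
Required activator ElnD is absent, so *torM* is not transcribed.
So TorM is not produced.
Fumarate is present, so RudP is inactive.
Required activator RudP is absent, so *dulC* is not transcribed.
So DulC is not produced.
With no repressor bound, *nolW* is transcribed.
So NolW is produced and active.
Malonate is present, so IrpT is inactive.
Activator NolW is present, so *elnF* is transcribed.

ON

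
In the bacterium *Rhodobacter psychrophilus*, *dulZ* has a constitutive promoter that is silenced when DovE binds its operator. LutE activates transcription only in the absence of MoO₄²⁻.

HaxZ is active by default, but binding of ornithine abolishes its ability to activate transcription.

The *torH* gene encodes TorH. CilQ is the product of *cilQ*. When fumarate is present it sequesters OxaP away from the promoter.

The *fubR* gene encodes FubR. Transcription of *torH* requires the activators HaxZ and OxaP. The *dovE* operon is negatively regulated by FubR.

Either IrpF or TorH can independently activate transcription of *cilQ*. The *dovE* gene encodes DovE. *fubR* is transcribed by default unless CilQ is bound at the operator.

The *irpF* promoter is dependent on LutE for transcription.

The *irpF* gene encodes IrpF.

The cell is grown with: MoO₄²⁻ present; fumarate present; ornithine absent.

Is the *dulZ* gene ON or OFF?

MoO₄²⁻ is present, so LutE is inactive.
Required activator LutE is absent, so *irpF* is not transcribed.
So IrpF is not produced.
Ornithine is absent, so HaxZ is active.
Fumarate is present, so OxaP is inactive.
Required activator OxaP is absent, so *torH* is not transcribed.
So TorH is not produced.
No activator is available at the *cilQ* promoter, so *cilQ* is not transcribed.
So CilQ is not produced.
With no repressor bound, *fubR* is transcribed.
So FubR is produced and active.
With repressor FubR bound, *dovE* is not transcribed.
So DovE is not produced.
With no repressor bound, *dulZ* is transcribed.

ON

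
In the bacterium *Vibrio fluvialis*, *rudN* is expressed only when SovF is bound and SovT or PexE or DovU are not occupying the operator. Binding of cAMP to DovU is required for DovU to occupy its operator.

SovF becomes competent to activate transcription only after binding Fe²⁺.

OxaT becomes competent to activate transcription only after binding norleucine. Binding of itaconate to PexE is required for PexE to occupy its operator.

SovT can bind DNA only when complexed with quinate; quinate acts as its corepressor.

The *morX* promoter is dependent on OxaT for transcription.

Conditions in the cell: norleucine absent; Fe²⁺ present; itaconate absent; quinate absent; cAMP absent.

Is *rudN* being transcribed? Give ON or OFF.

ON

Fe²⁺ is present, so SovF is active.
Quinate is absent, so SovT is inactive.
Itaconate is absent, so PexE is inactive.
cAMP is absent, so DovU is inactive.
No repressor is bound and SovF is active, so *rudN* is transcribed.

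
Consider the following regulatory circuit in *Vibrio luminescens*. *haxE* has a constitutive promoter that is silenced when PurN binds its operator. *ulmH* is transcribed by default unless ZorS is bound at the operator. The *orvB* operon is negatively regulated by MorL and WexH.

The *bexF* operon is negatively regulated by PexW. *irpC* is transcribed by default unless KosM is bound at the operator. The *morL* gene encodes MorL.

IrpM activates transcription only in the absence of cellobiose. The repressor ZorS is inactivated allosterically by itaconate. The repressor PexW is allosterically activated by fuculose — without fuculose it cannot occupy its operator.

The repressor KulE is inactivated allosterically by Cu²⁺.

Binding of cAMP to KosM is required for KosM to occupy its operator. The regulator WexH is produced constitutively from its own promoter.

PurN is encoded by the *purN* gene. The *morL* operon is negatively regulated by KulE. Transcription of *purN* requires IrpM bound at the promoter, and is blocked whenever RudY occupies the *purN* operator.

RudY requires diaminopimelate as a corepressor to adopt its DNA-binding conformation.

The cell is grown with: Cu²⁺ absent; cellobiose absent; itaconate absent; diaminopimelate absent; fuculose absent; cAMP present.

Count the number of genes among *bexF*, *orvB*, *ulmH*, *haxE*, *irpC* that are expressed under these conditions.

Fuculose is absent, so PexW is inactive.
With no repressor bound, *bexF* is transcribed.
→ *bexF* is ON.
Cu²⁺ is absent, so KulE is active.
With repressor KulE bound, *morL* is not transcribed.
So MorL is not produced.
WexH is produced constitutively and is active.
With repressor WexH bound, *orvB* is not transcribed.
→ *orvB* is OFF.
Itaconate is absent, so ZorS is active.
With repressor ZorS bound, *ulmH* is not transcribed.
→ *ulmH* is OFF.
Cellobiose is absent, so IrpM is active.
Diaminopimelate is absent, so RudY is inactive.
No repressor is bound and IrpM is active, so *purN* is transcribed.
So PurN is produced and active.
With repressor PurN bound, *haxE* is not transcribed.
→ *haxE* is OFF.
cAMP is present, so KosM is active.
With repressor KosM bound, *irpC* is not transcribed.
→ *irpC* is OFF.
1 of the 5 genes is transcribed.

1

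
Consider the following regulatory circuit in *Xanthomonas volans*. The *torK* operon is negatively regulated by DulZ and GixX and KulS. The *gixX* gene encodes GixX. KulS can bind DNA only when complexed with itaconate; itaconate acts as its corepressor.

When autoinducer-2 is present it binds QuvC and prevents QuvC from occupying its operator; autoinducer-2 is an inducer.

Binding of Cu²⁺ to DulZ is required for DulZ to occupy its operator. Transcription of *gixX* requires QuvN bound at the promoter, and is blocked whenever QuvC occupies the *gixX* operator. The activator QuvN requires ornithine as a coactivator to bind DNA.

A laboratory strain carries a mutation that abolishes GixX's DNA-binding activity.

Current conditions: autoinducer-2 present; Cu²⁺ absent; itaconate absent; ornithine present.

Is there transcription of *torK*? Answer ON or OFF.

ON

Cu²⁺ is absent, so DulZ is inactive.
GixX is non-functional in this strain, so it has no effect.
Itaconate is absent, so KulS is inactive.
With no repressor bound, *torK* is transcribed.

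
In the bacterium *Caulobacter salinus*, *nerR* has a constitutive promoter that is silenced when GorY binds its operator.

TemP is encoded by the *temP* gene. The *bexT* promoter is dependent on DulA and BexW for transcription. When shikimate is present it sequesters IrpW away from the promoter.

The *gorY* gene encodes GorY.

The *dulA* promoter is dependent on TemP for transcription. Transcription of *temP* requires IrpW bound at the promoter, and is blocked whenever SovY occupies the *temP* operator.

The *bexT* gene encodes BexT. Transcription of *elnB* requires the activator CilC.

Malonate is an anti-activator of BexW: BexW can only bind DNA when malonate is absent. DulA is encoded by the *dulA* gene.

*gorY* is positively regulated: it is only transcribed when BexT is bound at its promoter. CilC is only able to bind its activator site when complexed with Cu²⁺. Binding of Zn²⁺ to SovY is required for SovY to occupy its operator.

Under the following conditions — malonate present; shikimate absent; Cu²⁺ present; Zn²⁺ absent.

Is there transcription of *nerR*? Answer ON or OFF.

ON

Zn²⁺ is absent, so SovY is inactive.
Shikimate is absent, so IrpW is active.
No repressor is bound and IrpW is active, so *temP* is transcribed.
So TemP is produced and active.
No repressor is bound and TemP is active, so *dulA* is transcribed.
So DulA is produced and active.
Malonate is present, so BexW is inactive.
Required activator BexW is absent, so *bexT* is not transcribed.
So BexT is not produced.
Required activator BexT is absent, so *gorY* is not transcribed.
So GorY is not produced.
With no repressor bound, *nerR* is transcribed.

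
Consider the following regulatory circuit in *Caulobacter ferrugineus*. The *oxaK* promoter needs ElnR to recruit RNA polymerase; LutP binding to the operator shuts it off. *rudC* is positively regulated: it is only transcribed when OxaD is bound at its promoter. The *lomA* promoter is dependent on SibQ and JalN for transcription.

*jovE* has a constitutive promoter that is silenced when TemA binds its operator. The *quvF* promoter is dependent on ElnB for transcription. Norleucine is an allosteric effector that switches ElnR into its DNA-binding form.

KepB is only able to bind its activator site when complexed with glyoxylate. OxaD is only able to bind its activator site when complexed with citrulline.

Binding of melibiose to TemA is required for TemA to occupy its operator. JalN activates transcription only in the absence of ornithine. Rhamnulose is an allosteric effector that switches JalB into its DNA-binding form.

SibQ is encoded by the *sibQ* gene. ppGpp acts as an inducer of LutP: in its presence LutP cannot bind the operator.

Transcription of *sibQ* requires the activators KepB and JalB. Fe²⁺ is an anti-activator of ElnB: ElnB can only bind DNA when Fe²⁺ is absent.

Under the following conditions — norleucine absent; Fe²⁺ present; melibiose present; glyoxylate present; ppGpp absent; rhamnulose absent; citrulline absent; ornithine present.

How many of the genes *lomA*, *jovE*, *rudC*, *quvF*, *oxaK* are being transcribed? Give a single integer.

0

Glyoxylate is present, so KepB is active.
Rhamnulose is absent, so JalB is inactive.
Required activator JalB is absent, so *sibQ* is not transcribed.
So SibQ is not produced.
Ornithine is present, so JalN is inactive.
Required activator SibQ is absent, so *lomA* is not transcribed.
→ *lomA* is OFF.
Melibiose is present, so TemA is active.
With repressor TemA bound, *jovE* is not transcribed.
→ *jovE* is OFF.
Citrulline is absent, so OxaD is inactive.
Required activator OxaD is absent, so *rudC* is not transcribed.
→ *rudC* is OFF.
Fe²⁺ is present, so ElnB is inactive.
Required activator ElnB is absent, so *quvF* is not transcribed.
→ *quvF* is OFF.
ppGpp is absent, so LutP is active.
Norleucine is absent, so ElnR is inactive.
With repressor LutP bound, *oxaK* is not transcribed.
→ *oxaK* is OFF.
0 of the 5 genes are transcribed.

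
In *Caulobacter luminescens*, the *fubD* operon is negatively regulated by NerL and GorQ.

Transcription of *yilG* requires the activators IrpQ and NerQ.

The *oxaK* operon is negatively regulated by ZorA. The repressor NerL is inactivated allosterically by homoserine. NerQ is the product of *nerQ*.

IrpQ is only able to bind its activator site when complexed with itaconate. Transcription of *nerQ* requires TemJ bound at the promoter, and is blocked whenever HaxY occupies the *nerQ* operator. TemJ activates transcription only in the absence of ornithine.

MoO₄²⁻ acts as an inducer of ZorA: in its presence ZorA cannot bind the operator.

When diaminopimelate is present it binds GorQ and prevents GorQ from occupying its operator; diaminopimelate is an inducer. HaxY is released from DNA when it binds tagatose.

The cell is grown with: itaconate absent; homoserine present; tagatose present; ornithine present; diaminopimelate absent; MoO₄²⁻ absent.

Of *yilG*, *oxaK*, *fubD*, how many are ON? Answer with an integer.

Itaconate is absent, so IrpQ is inactive.
Ornithine is present, so TemJ is inactive.
Tagatose is present, so HaxY is inactive.
Required activator TemJ is absent, so *nerQ* is not transcribed.
So NerQ is not produced.
Required activator IrpQ is absent, so *yilG* is not transcribed.
→ *yilG* is OFF.
MoO₄²⁻ is absent, so ZorA is active.
With repressor ZorA bound, *oxaK* is not transcribed.
→ *oxaK* is OFF.
Homoserine is present, so NerL is inactive.
Diaminopimelate is absent, so GorQ is active.
With repressor GorQ bound, *fubD* is not transcribed.
→ *fubD* is OFF.
0 of the 3 genes are transcribed.

0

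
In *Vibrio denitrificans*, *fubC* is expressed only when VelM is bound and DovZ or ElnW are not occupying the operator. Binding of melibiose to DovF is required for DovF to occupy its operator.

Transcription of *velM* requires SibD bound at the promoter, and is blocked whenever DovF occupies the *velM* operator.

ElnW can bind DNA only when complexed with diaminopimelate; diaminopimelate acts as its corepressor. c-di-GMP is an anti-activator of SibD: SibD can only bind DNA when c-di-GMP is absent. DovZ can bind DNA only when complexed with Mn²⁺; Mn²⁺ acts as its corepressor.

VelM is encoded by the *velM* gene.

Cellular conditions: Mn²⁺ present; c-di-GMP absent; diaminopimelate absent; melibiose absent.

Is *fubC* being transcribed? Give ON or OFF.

OFF

Mn²⁺ is present, so DovZ is active.
c-di-GMP is absent, so SibD is active.
Melibiose is absent, so DovF is inactive.
No repressor is bound and SibD is active, so *velM* is transcribed.
So VelM is produced and active.
Diaminopimelate is absent, so ElnW is inactive.
With repressor DovZ bound, *fubC* is not transcribed.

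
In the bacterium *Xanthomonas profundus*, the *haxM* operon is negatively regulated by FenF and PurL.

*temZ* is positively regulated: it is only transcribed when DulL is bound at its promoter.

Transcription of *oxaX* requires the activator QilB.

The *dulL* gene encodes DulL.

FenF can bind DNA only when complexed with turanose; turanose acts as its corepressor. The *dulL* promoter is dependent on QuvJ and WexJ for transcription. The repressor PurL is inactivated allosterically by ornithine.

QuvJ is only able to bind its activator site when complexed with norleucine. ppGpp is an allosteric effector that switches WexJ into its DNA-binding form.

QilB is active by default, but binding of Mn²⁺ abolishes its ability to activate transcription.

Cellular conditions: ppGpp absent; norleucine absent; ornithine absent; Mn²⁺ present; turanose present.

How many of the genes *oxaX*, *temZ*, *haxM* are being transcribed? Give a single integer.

Mn²⁺ is present, so QilB is inactive.
Required activator QilB is absent, so *oxaX* is not transcribed.
→ *oxaX* is OFF.
Norleucine is absent, so QuvJ is inactive.
ppGpp is absent, so WexJ is inactive.
Required activator QuvJ is absent, so *dulL* is not transcribed.
So DulL is not produced.
Required activator DulL is absent, so *temZ* is not transcribed.
→ *temZ* is OFF.
Turanose is present, so FenF is active.
Ornithine is absent, so PurL is active.
With repressor FenF bound, *haxM* is not transcribed.
→ *haxM* is OFF.
0 of the 3 genes are transcribed.

0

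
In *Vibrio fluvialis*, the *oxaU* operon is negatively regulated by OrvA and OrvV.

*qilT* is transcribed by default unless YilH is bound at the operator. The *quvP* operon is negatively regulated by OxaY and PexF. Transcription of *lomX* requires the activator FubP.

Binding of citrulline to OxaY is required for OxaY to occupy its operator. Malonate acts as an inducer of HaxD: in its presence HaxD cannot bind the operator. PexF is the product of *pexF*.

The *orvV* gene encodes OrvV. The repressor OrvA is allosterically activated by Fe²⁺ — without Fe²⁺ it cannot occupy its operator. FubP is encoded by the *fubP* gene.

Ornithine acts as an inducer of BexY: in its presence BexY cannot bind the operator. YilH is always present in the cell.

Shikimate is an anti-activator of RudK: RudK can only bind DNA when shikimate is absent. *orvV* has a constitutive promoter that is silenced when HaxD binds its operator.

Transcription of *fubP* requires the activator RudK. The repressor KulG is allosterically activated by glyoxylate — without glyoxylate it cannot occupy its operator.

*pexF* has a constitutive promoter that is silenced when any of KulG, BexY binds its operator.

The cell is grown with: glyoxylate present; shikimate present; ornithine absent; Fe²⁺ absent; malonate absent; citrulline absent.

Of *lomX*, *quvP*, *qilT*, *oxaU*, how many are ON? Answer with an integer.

2

Shikimate is present, so RudK is inactive.
Required activator RudK is absent, so *fubP* is not transcribed.
So FubP is not produced.
Required activator FubP is absent, so *lomX* is not transcribed.
→ *lomX* is OFF.
Citrulline is absent, so OxaY is inactive.
Glyoxylate is present, so KulG is active.
Ornithine is absent, so BexY is active.
With repressor KulG bound, *pexF* is not transcribed.
So PexF is not produced.
With no repressor bound, *quvP* is transcribed.
→ *quvP* is ON.
YilH is produced constitutively and is active.
With repressor YilH bound, *qilT* is not transcribed.
→ *qilT* is OFF.
Fe²⁺ is absent, so OrvA is inactive.
Malonate is absent, so HaxD is active.
With repressor HaxD bound, *orvV* is not transcribed.
So OrvV is not produced.
With no repressor bound, *oxaU* is transcribed.
→ *oxaU* is ON.
2 of the 4 genes are transcribed.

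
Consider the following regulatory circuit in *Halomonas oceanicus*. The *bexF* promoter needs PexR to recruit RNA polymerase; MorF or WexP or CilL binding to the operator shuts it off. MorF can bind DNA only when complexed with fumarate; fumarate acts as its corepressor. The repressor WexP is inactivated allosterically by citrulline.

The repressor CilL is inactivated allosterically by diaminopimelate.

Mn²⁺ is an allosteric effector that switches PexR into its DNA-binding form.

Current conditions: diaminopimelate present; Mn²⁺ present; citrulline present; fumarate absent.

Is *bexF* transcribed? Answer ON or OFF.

ON

Mn²⁺ is present, so PexR is active.
Fumarate is absent, so MorF is inactive.
Citrulline is present, so WexP is inactive.
Diaminopimelate is present, so CilL is inactive.
No repressor is bound and PexR is active, so *bexF* is transcribed.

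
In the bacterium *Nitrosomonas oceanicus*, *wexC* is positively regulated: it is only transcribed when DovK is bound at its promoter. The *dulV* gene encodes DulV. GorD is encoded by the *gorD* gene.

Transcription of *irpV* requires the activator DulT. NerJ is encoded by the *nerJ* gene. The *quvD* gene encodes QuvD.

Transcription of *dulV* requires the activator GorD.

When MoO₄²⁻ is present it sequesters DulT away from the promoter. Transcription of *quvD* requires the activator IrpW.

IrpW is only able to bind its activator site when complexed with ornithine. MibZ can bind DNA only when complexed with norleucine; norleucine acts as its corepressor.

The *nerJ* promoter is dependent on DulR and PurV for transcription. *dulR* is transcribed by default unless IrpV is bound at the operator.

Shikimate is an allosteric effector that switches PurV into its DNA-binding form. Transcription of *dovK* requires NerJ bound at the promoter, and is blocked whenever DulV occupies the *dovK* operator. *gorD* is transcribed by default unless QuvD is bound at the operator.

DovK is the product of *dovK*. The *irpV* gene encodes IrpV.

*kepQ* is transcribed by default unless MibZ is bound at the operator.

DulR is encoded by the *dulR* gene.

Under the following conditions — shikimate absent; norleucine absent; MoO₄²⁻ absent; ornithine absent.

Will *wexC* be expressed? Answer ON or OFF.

MoO₄²⁻ is absent, so DulT is active.
No repressor is bound and DulT is active, so *irpV* is transcribed.
So IrpV is produced and active.
With repressor IrpV bound, *dulR* is not transcribed.
So DulR is not produced.
Shikimate is absent, so PurV is inactive.
Required activator DulR is absent, so *nerJ* is not transcribed.
So NerJ is not produced.
Ornithine is absent, so IrpW is inactive.
Required activator IrpW is absent, so *quvD* is not transcribed.
So QuvD is not produced.
With no repressor bound, *gorD* is transcribed.
So GorD is produced and active.
No repressor is bound and GorD is active, so *dulV* is transcribed.
So DulV is produced and active.
With repressor DulV bound, *dovK* is not transcribed.
So DovK is not produced.
Required activator DovK is absent, so *wexC* is not transcribed.

OFF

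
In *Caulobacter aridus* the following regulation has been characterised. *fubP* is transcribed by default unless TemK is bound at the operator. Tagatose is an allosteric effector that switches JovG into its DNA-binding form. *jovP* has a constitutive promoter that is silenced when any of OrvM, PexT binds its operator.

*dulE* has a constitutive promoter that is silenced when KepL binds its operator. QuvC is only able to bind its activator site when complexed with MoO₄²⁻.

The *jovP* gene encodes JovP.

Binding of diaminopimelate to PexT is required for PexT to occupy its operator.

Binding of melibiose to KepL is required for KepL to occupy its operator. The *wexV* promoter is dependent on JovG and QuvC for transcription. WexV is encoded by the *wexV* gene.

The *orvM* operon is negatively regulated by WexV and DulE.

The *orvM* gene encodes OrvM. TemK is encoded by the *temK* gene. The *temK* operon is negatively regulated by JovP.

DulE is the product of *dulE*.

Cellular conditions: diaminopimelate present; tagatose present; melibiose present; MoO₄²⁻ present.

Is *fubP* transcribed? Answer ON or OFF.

OFF

Tagatose is present, so JovG is active.
MoO₄²⁻ is present, so QuvC is active.
No repressor is bound and JovG and QuvC are active, so *wexV* is transcribed.
So WexV is produced and active.
Melibiose is present, so KepL is active.
With repressor KepL bound, *dulE* is not transcribed.
So DulE is not produced.
With repressor WexV bound, *orvM* is not transcribed.
So OrvM is not produced.
Diaminopimelate is present, so PexT is active.
With repressor PexT bound, *jovP* is not transcribed.
So JovP is not produced.
With no repressor bound, *temK* is transcribed.
So TemK is produced and active.
With repressor TemK bound, *fubP* is not transcribed.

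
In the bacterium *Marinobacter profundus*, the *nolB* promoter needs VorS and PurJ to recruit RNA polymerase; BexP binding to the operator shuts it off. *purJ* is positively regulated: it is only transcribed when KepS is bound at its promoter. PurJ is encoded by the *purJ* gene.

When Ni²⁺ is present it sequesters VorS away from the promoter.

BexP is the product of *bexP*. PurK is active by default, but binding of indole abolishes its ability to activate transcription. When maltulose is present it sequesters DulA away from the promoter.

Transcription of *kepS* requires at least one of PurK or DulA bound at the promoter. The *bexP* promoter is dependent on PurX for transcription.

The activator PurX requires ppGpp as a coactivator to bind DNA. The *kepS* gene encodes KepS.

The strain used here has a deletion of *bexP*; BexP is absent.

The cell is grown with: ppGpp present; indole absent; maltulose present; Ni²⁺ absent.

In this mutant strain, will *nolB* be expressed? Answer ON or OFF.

BexP is non-functional in this strain, so it has no effect.
Ni²⁺ is absent, so VorS is active.
Indole is absent, so PurK is active.
Maltulose is present, so DulA is inactive.
Activator PurK is present, so *kepS* is transcribed.
So KepS is produced and active.
No repressor is bound and KepS is active, so *purJ* is transcribed.
So PurJ is produced and active.
No repressor is bound and VorS and PurJ are active, so *nolB* is transcribed.

ON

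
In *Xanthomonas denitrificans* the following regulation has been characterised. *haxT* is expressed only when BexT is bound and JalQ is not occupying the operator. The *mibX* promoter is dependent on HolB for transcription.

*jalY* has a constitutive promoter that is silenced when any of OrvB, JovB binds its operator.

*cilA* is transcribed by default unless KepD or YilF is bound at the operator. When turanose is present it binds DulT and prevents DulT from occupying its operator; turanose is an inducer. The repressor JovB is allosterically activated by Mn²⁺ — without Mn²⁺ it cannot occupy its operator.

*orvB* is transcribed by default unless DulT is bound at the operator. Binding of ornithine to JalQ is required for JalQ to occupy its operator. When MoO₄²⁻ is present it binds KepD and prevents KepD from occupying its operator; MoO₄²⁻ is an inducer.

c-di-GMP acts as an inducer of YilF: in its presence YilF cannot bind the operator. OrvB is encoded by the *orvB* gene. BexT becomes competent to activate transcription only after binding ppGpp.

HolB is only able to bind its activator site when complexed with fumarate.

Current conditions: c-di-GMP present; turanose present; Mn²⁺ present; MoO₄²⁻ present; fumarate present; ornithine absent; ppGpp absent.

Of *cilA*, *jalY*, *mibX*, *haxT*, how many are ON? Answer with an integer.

MoO₄²⁻ is present, so KepD is inactive.
c-di-GMP is present, so YilF is inactive.
With no repressor bound, *cilA* is transcribed.
→ *cilA* is ON.
Turanose is present, so DulT is inactive.
With no repressor bound, *orvB* is transcribed.
So OrvB is produced and active.
Mn²⁺ is present, so JovB is active.
With repressor OrvB bound, *jalY* is not transcribed.
→ *jalY* is OFF.
Fumarate is present, so HolB is active.
No repressor is bound and HolB is active, so *mibX* is transcribed.
→ *mibX* is ON.
Ornithine is absent, so JalQ is inactive.
ppGpp is absent, so BexT is inactive.
Required activator BexT is absent, so *haxT* is not transcribed.
→ *haxT* is OFF.
2 of the 4 genes are transcribed.

2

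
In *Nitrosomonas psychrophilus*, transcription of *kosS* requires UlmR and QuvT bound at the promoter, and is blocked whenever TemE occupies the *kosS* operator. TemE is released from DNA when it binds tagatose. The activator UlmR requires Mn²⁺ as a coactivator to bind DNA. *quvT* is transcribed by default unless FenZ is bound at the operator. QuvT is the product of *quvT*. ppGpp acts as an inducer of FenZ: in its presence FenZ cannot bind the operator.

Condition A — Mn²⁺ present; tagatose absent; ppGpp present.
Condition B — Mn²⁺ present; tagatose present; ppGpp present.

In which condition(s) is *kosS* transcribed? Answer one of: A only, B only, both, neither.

B only

Condition A:
Mn²⁺ is present, so UlmR is active.
Tagatose is absent, so TemE is active.
ppGpp is present, so FenZ is inactive.
With no repressor bound, *quvT* is transcribed.
So QuvT is produced and active.
With repressor TemE bound, *kosS* is not transcribed.
→ *kosS* is OFF in A.
Condition B:
Mn²⁺ is present, so UlmR is active.
Tagatose is present, so TemE is inactive.
ppGpp is present, so FenZ is inactive.
With no repressor bound, *quvT* is transcribed.
So QuvT is produced and active.
No repressor is bound and UlmR and QuvT are active, so *kosS* is transcribed.
→ *kosS* is ON in B.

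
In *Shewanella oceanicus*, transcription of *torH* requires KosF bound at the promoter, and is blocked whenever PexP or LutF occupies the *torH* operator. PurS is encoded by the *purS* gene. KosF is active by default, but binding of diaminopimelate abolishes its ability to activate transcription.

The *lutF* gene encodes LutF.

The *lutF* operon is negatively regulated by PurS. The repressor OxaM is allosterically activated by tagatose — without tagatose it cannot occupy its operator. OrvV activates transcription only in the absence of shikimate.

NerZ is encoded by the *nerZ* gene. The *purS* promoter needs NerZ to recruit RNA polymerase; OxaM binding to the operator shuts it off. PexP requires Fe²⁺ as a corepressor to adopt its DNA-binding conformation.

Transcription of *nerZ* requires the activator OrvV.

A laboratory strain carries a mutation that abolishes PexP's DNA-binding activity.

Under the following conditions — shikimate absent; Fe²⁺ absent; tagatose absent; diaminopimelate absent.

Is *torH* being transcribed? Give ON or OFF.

PexP is non-functional in this strain, so it has no effect.
Diaminopimelate is absent, so KosF is active.
Shikimate is absent, so OrvV is active.
No repressor is bound and OrvV is active, so *nerZ* is transcribed.
So NerZ is produced and active.
Tagatose is absent, so OxaM is inactive.
No repressor is bound and NerZ is active, so *purS* is transcribed.
So PurS is produced and active.
With repressor PurS bound, *lutF* is not transcribed.
So LutF is not produced.
No repressor is bound and KosF is active, so *torH* is transcribed.

ON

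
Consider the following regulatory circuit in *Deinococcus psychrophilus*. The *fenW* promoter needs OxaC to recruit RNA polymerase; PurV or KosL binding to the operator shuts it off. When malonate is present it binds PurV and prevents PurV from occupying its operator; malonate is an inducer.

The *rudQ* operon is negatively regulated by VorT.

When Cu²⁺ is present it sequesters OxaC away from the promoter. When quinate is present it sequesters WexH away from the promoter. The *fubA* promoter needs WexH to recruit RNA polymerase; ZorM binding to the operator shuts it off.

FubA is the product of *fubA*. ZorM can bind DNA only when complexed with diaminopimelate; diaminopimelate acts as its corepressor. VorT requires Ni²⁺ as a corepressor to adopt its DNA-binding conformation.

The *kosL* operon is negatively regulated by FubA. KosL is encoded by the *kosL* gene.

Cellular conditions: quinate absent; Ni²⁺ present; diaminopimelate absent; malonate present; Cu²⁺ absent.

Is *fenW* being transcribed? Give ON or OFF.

Cu²⁺ is absent, so OxaC is active.
Malonate is present, so PurV is inactive.
Diaminopimelate is absent, so ZorM is inactive.
Quinate is absent, so WexH is active.
No repressor is bound and WexH is active, so *fubA* is transcribed.
So FubA is produced and active.
With repressor FubA bound, *kosL* is not transcribed.
So KosL is not produced.
No repressor is bound and OxaC is active, so *fenW* is transcribed.

ON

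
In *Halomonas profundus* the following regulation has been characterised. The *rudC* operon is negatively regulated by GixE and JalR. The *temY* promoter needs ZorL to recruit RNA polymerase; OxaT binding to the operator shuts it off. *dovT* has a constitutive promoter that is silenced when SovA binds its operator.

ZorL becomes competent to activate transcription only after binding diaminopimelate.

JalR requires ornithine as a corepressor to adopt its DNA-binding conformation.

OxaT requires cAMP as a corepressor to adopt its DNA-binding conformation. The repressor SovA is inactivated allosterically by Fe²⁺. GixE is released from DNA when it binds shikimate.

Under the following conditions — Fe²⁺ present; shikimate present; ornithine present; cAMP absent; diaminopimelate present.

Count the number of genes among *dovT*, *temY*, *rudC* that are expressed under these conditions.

2

Fe²⁺ is present, so SovA is inactive.
With no repressor bound, *dovT* is transcribed.
→ *dovT* is ON.
Diaminopimelate is present, so ZorL is active.
cAMP is absent, so OxaT is inactive.
No repressor is bound and ZorL is active, so *temY* is transcribed.
→ *temY* is ON.
Shikimate is present, so GixE is inactive.
Ornithine is present, so JalR is active.
With repressor JalR bound, *rudC* is not transcribed.
→ *rudC* is OFF.
2 of the 3 genes are transcribed.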